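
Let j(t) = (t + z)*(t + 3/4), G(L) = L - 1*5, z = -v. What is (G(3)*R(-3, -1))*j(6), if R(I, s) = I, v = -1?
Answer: 567/2 ≈ 283.50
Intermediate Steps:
z = 1 (z = -1*(-1) = 1)
G(L) = -5 + L (G(L) = L - 5 = -5 + L)
j(t) = (1 + t)*(¾ + t) (j(t) = (t + 1)*(t + 3/4) = (1 + t)*(t + 3*(¼)) = (1 + t)*(t + ¾) = (1 + t)*(¾ + t))
(G(3)*R(-3, -1))*j(6) = ((-5 + 3)*(-3))*(¾ + 6² + (7/4)*6) = (-2*(-3))*(¾ + 36 + 21/2) = 6*(189/4) = 567/2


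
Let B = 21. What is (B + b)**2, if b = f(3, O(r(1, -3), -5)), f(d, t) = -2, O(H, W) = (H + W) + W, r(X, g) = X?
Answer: 361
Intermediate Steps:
O(H, W) = H + 2*W
b = -2
(B + b)**2 = (21 - 2)**2 = 19**2 = 361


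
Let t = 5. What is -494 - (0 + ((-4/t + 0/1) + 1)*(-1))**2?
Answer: -12351/25 ≈ -494.04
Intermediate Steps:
-494 - (0 + ((-4/t + 0/1) + 1)*(-1))**2 = -494 - (0 + ((-4/5 + 0/1) + 1)*(-1))**2 = -494 - (0 + ((-4*1/5 + 0*1) + 1)*(-1))**2 = -494 - (0 + ((-4/5 + 0) + 1)*(-1))**2 = -494 - (0 + (-4/5 + 1)*(-1))**2 = -494 - (0 + (1/5)*(-1))**2 = -494 - (0 - 1/5)**2 = -494 - (-1/5)**2 = -494 - 1*1/25 = -494 - 1/25 = -12351/25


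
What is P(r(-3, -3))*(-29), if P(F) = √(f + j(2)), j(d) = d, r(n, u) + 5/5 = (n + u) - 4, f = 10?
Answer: -58*√3 ≈ -100.46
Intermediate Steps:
r(n, u) = -5 + n + u (r(n, u) = -1 + ((n + u) - 4) = -1 + (-4 + n + u) = -5 + n + u)
P(F) = 2*√3 (P(F) = √(10 + 2) = √12 = 2*√3)
P(r(-3, -3))*(-29) = (2*√3)*(-29) = -58*√3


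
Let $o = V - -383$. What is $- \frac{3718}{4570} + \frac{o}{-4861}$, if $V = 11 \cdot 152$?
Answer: $- \frac{13732274}{11107385} \approx -1.2363$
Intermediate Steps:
$V = 1672$
$o = 2055$ ($o = 1672 - -383 = 1672 + 383 = 2055$)
$- \frac{3718}{4570} + \frac{o}{-4861} = - \frac{3718}{4570} + \frac{2055}{-4861} = \left(-3718\right) \frac{1}{4570} + 2055 \left(- \frac{1}{4861}\right) = - \frac{1859}{2285} - \frac{2055}{4861} = - \frac{13732274}{11107385}$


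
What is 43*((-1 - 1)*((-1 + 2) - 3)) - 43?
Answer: 129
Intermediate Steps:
43*((-1 - 1)*((-1 + 2) - 3)) - 43 = 43*(-2*(1 - 3)) - 43 = 43*(-2*(-2)) - 43 = 43*4 - 43 = 172 - 43 = 129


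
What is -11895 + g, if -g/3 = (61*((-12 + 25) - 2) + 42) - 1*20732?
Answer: 48162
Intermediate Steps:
g = 60057 (g = -3*((61*((-12 + 25) - 2) + 42) - 1*20732) = -3*((61*(13 - 2) + 42) - 20732) = -3*((61*11 + 42) - 20732) = -3*((671 + 42) - 20732) = -3*(713 - 20732) = -3*(-20019) = 60057)
-11895 + g = -11895 + 60057 = 48162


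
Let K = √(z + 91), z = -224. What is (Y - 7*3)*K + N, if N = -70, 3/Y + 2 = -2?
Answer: -70 - 87*I*√133/4 ≈ -70.0 - 250.83*I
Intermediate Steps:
Y = -¾ (Y = 3/(-2 - 2) = 3/(-4) = 3*(-¼) = -¾ ≈ -0.75000)
K = I*√133 (K = √(-224 + 91) = √(-133) = I*√133 ≈ 11.533*I)
(Y - 7*3)*K + N = (-¾ - 7*3)*(I*√133) - 70 = (-¾ - 21)*(I*√133) - 70 = -87*I*√133/4 - 70 = -70 - 87*I*√133/4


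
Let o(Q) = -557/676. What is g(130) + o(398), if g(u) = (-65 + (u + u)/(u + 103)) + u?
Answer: 10283999/157508 ≈ 65.292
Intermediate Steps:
o(Q) = -557/676 (o(Q) = -557*1/676 = -557/676)
g(u) = -65 + u + 2*u/(103 + u) (g(u) = (-65 + (2*u)/(103 + u)) + u = (-65 + 2*u/(103 + u)) + u = -65 + u + 2*u/(103 + u))
g(130) + o(398) = (-6695 + 130**2 + 40*130)/(103 + 130) - 557/676 = (-6695 + 16900 + 5200)/233 - 557/676 = (1/233)*15405 - 557/676 = 15405/233 - 557/676 = 10283999/157508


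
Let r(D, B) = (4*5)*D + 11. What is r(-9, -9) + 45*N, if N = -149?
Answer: -6874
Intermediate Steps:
r(D, B) = 11 + 20*D (r(D, B) = 20*D + 11 = 11 + 20*D)
r(-9, -9) + 45*N = (11 + 20*(-9)) + 45*(-149) = (11 - 180) - 6705 = -169 - 6705 = -6874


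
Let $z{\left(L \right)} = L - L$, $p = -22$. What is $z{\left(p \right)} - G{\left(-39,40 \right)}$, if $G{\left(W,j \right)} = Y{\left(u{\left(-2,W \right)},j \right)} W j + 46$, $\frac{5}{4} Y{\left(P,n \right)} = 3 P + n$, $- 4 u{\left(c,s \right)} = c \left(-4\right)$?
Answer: $42386$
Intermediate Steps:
$u{\left(c,s \right)} = c$ ($u{\left(c,s \right)} = - \frac{c \left(-4\right)}{4} = - \frac{\left(-4\right) c}{4} = c$)
$Y{\left(P,n \right)} = \frac{4 n}{5} + \frac{12 P}{5}$ ($Y{\left(P,n \right)} = \frac{4 \left(3 P + n\right)}{5} = \frac{4 \left(n + 3 P\right)}{5} = \frac{4 n}{5} + \frac{12 P}{5}$)
$G{\left(W,j \right)} = 46 + W j \left(- \frac{24}{5} + \frac{4 j}{5}\right)$ ($G{\left(W,j \right)} = \left(\frac{4 j}{5} + \frac{12}{5} \left(-2\right)\right) W j + 46 = \left(\frac{4 j}{5} - \frac{24}{5}\right) W j + 46 = \left(- \frac{24}{5} + \frac{4 j}{5}\right) W j + 46 = W \left(- \frac{24}{5} + \frac{4 j}{5}\right) j + 46 = W j \left(- \frac{24}{5} + \frac{4 j}{5}\right) + 46 = 46 + W j \left(- \frac{24}{5} + \frac{4 j}{5}\right)$)
$z{\left(L \right)} = 0$
$z{\left(p \right)} - G{\left(-39,40 \right)} = 0 - \left(46 + \frac{4}{5} \left(-39\right) 40 \left(-6 + 40\right)\right) = 0 - \left(46 + \frac{4}{5} \left(-39\right) 40 \cdot 34\right) = 0 - \left(46 - 42432\right) = 0 - -42386 = 0 + 42386 = 42386$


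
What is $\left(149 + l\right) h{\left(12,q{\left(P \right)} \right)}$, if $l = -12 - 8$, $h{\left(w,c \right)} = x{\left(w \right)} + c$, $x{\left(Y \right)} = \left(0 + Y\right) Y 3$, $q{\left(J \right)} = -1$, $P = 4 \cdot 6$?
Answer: $55599$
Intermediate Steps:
$P = 24$
$x{\left(Y \right)} = 3 Y^{2}$ ($x{\left(Y \right)} = Y Y 3 = Y^{2} \cdot 3 = 3 Y^{2}$)
$h{\left(w,c \right)} = c + 3 w^{2}$ ($h{\left(w,c \right)} = 3 w^{2} + c = c + 3 w^{2}$)
$l = -20$ ($l = -12 - 8 = -20$)
$\left(149 + l\right) h{\left(12,q{\left(P \right)} \right)} = \left(149 - 20\right) \left(-1 + 3 \cdot 12^{2}\right) = 129 \left(-1 + 3 \cdot 144\right) = 129 \left(-1 + 432\right) = 129 \cdot 431 = 55599$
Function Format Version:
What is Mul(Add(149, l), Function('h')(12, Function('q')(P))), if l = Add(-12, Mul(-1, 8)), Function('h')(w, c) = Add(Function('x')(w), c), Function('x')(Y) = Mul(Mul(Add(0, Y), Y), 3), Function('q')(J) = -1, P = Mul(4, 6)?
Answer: 55599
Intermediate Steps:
P = 24
Function('x')(Y) = Mul(3, Pow(Y, 2)) (Function('x')(Y) = Mul(Mul(Y, Y), 3) = Mul(Pow(Y, 2), 3) = Mul(3, Pow(Y, 2)))
Function('h')(w, c) = Add(c, Mul(3, Pow(w, 2))) (Function('h')(w, c) = Add(Mul(3, Pow(w, 2)), c) = Add(c, Mul(3, Pow(w, 2))))
l = -20 (l = Add(-12, -8) = -20)
Mul(Add(149, l), Function('h')(12, Function('q')(P))) = Mul(Add(149, -20), Add(-1, Mul(3, Pow(12, 2)))) = Mul(129, Add(-1, Mul(3, 144))) = Mul(129, Add(-1, 432)) = Mul(129, 431) = 55599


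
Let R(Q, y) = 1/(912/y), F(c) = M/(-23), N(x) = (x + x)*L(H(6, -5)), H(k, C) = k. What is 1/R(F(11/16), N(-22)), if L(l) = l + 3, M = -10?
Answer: -76/33 ≈ -2.3030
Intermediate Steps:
L(l) = 3 + l
N(x) = 18*x (N(x) = (x + x)*(3 + 6) = (2*x)*9 = 18*x)
F(c) = 10/23 (F(c) = -10/(-23) = -10*(-1/23) = 10/23)
R(Q, y) = y/912
1/R(F(11/16), N(-22)) = 1/((18*(-22))/912) = 1/((1/912)*(-396)) = 1/(-33/76) = -76/33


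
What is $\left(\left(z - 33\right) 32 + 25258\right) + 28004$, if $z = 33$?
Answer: $53262$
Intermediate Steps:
$\left(\left(z - 33\right) 32 + 25258\right) + 28004 = \left(\left(33 - 33\right) 32 + 25258\right) + 28004 = \left(0 \cdot 32 + 25258\right) + 28004 = \left(0 + 25258\right) + 28004 = 25258 + 28004 = 53262$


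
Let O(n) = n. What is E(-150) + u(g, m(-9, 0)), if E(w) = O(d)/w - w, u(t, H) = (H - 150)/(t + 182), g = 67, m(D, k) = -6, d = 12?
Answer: 309784/2075 ≈ 149.29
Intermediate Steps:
u(t, H) = (-150 + H)/(182 + t)
E(w) = -w + 12/w (E(w) = 12/w - w = -w + 12/w)
E(-150) + u(g, m(-9, 0)) = (-1*(-150) + 12/(-150)) + (-150 - 6)/(182 + 67) = (150 + 12*(-1/150)) - 156/249 = (150 - 2/25) + (1/249)*(-156) = 3748/25 - 52/83 = 309784/2075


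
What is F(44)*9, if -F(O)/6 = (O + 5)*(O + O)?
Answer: -232848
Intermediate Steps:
F(O) = -12*O*(5 + O) (F(O) = -6*(O + 5)*(O + O) = -6*(5 + O)*2*O = -12*O*(5 + O))
F(44)*9 = -12*44*(5 + 44)*9 = -12*44*49*9 = -25872*9 = -232848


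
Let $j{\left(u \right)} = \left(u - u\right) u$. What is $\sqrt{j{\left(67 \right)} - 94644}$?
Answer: $6 i \sqrt{2629} \approx 307.64 i$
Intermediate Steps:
$j{\left(u \right)} = 0$ ($j{\left(u \right)} = 0 u = 0$)
$\sqrt{j{\left(67 \right)} - 94644} = \sqrt{0 - 94644} = \sqrt{-94644} = 6 i \sqrt{2629}$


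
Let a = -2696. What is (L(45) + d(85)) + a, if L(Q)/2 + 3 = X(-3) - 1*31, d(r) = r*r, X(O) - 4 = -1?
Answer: 4467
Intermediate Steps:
X(O) = 3 (X(O) = 4 - 1 = 3)
d(r) = r²
L(Q) = -62 (L(Q) = -6 + 2*(3 - 1*31) = -6 + 2*(3 - 31) = -6 + 2*(-28) = -6 - 56 = -62)
(L(45) + d(85)) + a = (-62 + 85²) - 2696 = (-62 + 7225) - 2696 = 7163 - 2696 = 4467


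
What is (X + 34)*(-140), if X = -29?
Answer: -700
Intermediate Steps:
(X + 34)*(-140) = (-29 + 34)*(-140) = 5*(-140) = -700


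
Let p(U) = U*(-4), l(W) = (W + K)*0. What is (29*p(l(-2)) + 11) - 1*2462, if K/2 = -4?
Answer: -2451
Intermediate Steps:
K = -8 (K = 2*(-4) = -8)
l(W) = 0 (l(W) = (W - 8)*0 = (-8 + W)*0 = 0)
p(U) = -4*U
(29*p(l(-2)) + 11) - 1*2462 = (29*(-4*0) + 11) - 1*2462 = (29*0 + 11) - 2462 = (0 + 11) - 2462 = 11 - 2462 = -2451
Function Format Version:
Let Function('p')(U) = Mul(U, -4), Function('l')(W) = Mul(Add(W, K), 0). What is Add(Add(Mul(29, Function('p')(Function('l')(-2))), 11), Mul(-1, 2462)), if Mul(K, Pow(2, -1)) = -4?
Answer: -2451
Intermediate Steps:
K = -8 (K = Mul(2, -4) = -8)
Function('l')(W) = 0 (Function('l')(W) = Mul(Add(W, -8), 0) = Mul(Add(-8, W), 0) = 0)
Function('p')(U) = Mul(-4, U)
Add(Add(Mul(29, Function('p')(Function('l')(-2))), 11), Mul(-1, 2462)) = Add(Add(Mul(29, Mul(-4, 0)), 11), Mul(-1, 2462)) = Add(Add(Mul(29, 0), 11), -2462) = Add(Add(0, 11), -2462) = Add(11, -2462) = -2451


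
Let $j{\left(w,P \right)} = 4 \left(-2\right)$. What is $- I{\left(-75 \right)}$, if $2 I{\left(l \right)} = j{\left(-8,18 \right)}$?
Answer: $4$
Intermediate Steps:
$j{\left(w,P \right)} = -8$
$I{\left(l \right)} = -4$ ($I{\left(l \right)} = \frac{1}{2} \left(-8\right) = -4$)
$- I{\left(-75 \right)} = \left(-1\right) \left(-4\right) = 4$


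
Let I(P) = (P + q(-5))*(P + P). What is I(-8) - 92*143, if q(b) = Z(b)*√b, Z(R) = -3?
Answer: -13028 + 48*I*√5 ≈ -13028.0 + 107.33*I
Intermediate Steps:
q(b) = -3*√b
I(P) = 2*P*(P - 3*I*√5) (I(P) = (P - 3*I*√5)*(P + P) = (P - 3*I*√5)*(2*P) = 2*P*(P - 3*I*√5))
I(-8) - 92*143 = 2*(-8)*(-8 - 3*I*√5) - 92*143 = (128 + 48*I*√5) - 13156 = -13028 + 48*I*√5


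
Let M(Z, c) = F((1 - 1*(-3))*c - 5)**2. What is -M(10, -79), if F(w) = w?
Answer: -103041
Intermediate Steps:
M(Z, c) = (-5 + 4*c)**2 (M(Z, c) = ((1 - 1*(-3))*c - 5)**2 = ((1 + 3)*c - 5)**2 = (4*c - 5)**2 = (-5 + 4*c)**2)
-M(10, -79) = -(-5 + 4*(-79))**2 = -(-5 - 316)**2 = -1*(-321)**2 = -1*103041 = -103041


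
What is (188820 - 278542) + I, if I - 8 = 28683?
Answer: -61031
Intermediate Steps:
I = 28691 (I = 8 + 28683 = 28691)
(188820 - 278542) + I = (188820 - 278542) + 28691 = -89722 + 28691 = -61031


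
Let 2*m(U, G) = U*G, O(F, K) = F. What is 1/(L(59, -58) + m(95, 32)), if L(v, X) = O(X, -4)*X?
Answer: 1/4884 ≈ 0.00020475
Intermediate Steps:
m(U, G) = G*U/2 (m(U, G) = (U*G)/2 = (G*U)/2 = G*U/2)
L(v, X) = X² (L(v, X) = X*X = X²)
1/(L(59, -58) + m(95, 32)) = 1/((-58)² + (½)*32*95) = 1/(3364 + 1520) = 1/4884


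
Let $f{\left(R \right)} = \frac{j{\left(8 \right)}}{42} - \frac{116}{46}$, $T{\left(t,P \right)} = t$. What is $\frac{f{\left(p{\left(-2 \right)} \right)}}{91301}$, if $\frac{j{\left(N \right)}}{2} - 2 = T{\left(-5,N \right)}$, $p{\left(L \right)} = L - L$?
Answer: $- \frac{429}{14699461} \approx -2.9185 \cdot 10^{-5}$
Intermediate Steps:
$p{\left(L \right)} = 0$
$j{\left(N \right)} = -6$ ($j{\left(N \right)} = 4 + 2 \left(-5\right) = 4 - 10 = -6$)
$f{\left(R \right)} = - \frac{429}{161}$ ($f{\left(R \right)} = - \frac{6}{42} - \frac{116}{46} = \left(-6\right) \frac{1}{42} - \frac{58}{23} = - \frac{1}{7} - \frac{58}{23} = - \frac{429}{161}$)
$\frac{f{\left(p{\left(-2 \right)} \right)}}{91301} = - \frac{429}{161 \cdot 91301} = \left(- \frac{429}{161}\right) \frac{1}{91301} = - \frac{429}{14699461}$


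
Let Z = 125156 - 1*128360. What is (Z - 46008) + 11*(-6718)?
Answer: -123110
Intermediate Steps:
Z = -3204 (Z = 125156 - 128360 = -3204)
(Z - 46008) + 11*(-6718) = (-3204 - 46008) + 11*(-6718) = -49212 - 73898 = -123110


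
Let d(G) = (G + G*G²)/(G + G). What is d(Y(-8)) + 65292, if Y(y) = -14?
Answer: 130781/2 ≈ 65391.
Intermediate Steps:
d(G) = (G + G³)/(2*G) (d(G) = (G + G³)/((2*G)) = (G + G³)*(1/(2*G)) = (G + G³)/(2*G))
d(Y(-8)) + 65292 = (½ + (½)*(-14)²) + 65292 = (½ + (½)*196) + 65292 = (½ + 98) + 65292 = 197/2 + 65292 = 130781/2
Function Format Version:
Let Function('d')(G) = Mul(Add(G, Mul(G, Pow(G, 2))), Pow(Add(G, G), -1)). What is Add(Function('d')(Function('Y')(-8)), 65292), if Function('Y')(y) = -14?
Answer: Rational(130781, 2) ≈ 65391.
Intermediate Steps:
Function('d')(G) = Mul(Rational(1, 2), Pow(G, -1), Add(G, Pow(G, 3))) (Function('d')(G) = Mul(Add(G, Pow(G, 3)), Pow(Mul(2, G), -1)) = Mul(Add(G, Pow(G, 3)), Mul(Rational(1, 2), Pow(G, -1))) = Mul(Rational(1, 2), Pow(G, -1), Add(G, Pow(G, 3))))
Add(Function('d')(Function('Y')(-8)), 65292) = Add(Add(Rational(1, 2), Mul(Rational(1, 2), Pow(-14, 2))), 65292) = Add(Add(Rational(1, 2), Mul(Rational(1, 2), 196)), 65292) = Add(Add(Rational(1, 2), 98), 65292) = Add(Rational(197, 2), 65292) = Rational(130781, 2)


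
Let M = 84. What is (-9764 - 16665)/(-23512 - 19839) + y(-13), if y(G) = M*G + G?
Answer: -47876426/43351 ≈ -1104.4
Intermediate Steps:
y(G) = 85*G (y(G) = 84*G + G = 85*G)
(-9764 - 16665)/(-23512 - 19839) + y(-13) = (-9764 - 16665)/(-23512 - 19839) + 85*(-13) = -26429/(-43351) - 1105 = -26429*(-1/43351) - 1105 = 26429/43351 - 1105 = -47876426/43351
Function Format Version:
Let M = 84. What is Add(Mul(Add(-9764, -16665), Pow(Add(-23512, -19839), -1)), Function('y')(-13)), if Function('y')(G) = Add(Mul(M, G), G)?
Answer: Rational(-47876426, 43351) ≈ -1104.4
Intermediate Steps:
Function('y')(G) = Mul(85, G) (Function('y')(G) = Add(Mul(84, G), G) = Mul(85, G))
Add(Mul(Add(-9764, -16665), Pow(Add(-23512, -19839), -1)), Function('y')(-13)) = Add(Mul(Add(-9764, -16665), Pow(Add(-23512, -19839), -1)), Mul(85, -13)) = Add(Mul(-26429, Pow(-43351, -1)), -1105) = Add(Mul(-26429, Rational(-1, 43351)), -1105) = Add(Rational(26429, 43351), -1105) = Rational(-47876426, 43351)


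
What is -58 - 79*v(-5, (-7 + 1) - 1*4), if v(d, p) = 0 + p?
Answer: 732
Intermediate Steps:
v(d, p) = p
-58 - 79*v(-5, (-7 + 1) - 1*4) = -58 - 79*((-7 + 1) - 1*4) = -58 - 79*(-6 - 4) = -58 - 79*(-10) = -58 + 790 = 732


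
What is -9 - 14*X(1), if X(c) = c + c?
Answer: -37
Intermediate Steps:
X(c) = 2*c
-9 - 14*X(1) = -9 - 28 = -37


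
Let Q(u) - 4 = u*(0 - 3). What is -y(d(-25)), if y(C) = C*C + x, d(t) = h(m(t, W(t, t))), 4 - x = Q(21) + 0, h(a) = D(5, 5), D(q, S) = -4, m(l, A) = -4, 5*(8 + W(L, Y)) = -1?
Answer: -79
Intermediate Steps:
W(L, Y) = -41/5 (W(L, Y) = -8 + (1/5)*(-1) = -8 - 1/5 = -41/5)
Q(u) = 4 - 3*u (Q(u) = 4 + u*(0 - 3) = 4 + u*(-3) = 4 - 3*u)
h(a) = -4
x = 63 (x = 4 - ((4 - 3*21) + 0) = 4 - ((4 - 63) + 0) = 4 - (-59 + 0) = 4 - 1*(-59) = 4 + 59 = 63)
d(t) = -4
y(C) = 63 + C**2 (y(C) = C*C + 63 = C**2 + 63 = 63 + C**2)
-y(d(-25)) = -(63 + (-4)**2) = -(63 + 16) = -1*79 = -79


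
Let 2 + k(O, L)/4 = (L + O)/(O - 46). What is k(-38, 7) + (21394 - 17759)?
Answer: 76198/21 ≈ 3628.5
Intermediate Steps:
k(O, L) = -8 + 4*(L + O)/(-46 + O) (k(O, L) = -8 + 4*((L + O)/(O - 46)) = -8 + 4*((L + O)/(-46 + O)) = -8 + 4*(L + O)/(-46 + O))
k(-38, 7) + (21394 - 17759) = 4*(92 + 7 - 1*(-38))/(-46 - 38) + (21394 - 17759) = 4*(92 + 7 + 38)/(-84) + 3635 = 4*(-1/84)*137 + 3635 = -137/21 + 3635 = 76198/21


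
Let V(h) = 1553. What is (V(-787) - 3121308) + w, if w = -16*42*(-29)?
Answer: -3100267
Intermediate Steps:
w = 19488 (w = -672*(-29) = 19488)
(V(-787) - 3121308) + w = (1553 - 3121308) + 19488 = -3119755 + 19488 = -3100267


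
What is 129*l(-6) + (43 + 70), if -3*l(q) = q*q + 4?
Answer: -1607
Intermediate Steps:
l(q) = -4/3 - q²/3 (l(q) = -(q*q + 4)/3 = -(q² + 4)/3 = -(4 + q²)/3 = -4/3 - q²/3)
129*l(-6) + (43 + 70) = 129*(-4/3 - ⅓*(-6)²) + (43 + 70) = 129*(-4/3 - ⅓*36) + 113 = 129*(-4/3 - 12) + 113 = 129*(-40/3) + 113 = -1720 + 113 = -1607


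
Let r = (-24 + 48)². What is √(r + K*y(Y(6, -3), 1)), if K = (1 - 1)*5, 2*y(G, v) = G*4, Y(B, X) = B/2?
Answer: 24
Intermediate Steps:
Y(B, X) = B/2 (Y(B, X) = B*(½) = B/2)
y(G, v) = 2*G (y(G, v) = (G*4)/2 = (4*G)/2 = 2*G)
K = 0 (K = 0*5 = 0)
r = 576 (r = 24² = 576)
√(r + K*y(Y(6, -3), 1)) = √(576 + 0*(2*((½)*6))) = √(576 + 0*(2*3)) = √(576 + 0*6) = √(576 + 0) = √576 = 24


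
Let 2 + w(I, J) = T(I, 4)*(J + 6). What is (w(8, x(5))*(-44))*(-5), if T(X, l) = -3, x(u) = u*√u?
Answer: -4400 - 3300*√5 ≈ -11779.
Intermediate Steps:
x(u) = u^(3/2)
w(I, J) = -20 - 3*J (w(I, J) = -2 - 3*(J + 6) = -2 - 3*(6 + J) = -2 + (-18 - 3*J) = -20 - 3*J)
(w(8, x(5))*(-44))*(-5) = ((-20 - 15*√5)*(-44))*(-5) = (880 + 660*√5)*(-5) = -4400 - 3300*√5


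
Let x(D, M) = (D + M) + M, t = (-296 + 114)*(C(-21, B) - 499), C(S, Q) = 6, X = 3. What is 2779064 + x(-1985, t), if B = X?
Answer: 2956531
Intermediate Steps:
B = 3
t = 89726 (t = (-296 + 114)*(6 - 499) = -182*(-493) = 89726)
x(D, M) = D + 2*M
2779064 + x(-1985, t) = 2779064 + (-1985 + 2*89726) = 2779064 + (-1985 + 179452) = 2779064 + 177467 = 2956531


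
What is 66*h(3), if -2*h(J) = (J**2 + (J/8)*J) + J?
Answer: -3465/8 ≈ -433.13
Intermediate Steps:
h(J) = -9*J**2/16 - J/2 (h(J) = -((J**2 + (J/8)*J) + J)/2 = -((J**2 + J**2/8) + J)/2 = -(9*J**2/8 + J)/2 = -(J + 9*J**2/8)/2 = -9*J**2/16 - J/2)
66*h(3) = 66*(-1/16*3*(8 + 9*3)) = 66*(-1/16*3*(8 + 27)) = 66*(-1/16*3*35) = 66*(-105/16) = -3465/8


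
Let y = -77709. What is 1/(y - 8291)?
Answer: -1/86000 ≈ -1.1628e-5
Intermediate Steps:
1/(y - 8291) = 1/(-77709 - 8291) = 1/(-86000) = -1/86000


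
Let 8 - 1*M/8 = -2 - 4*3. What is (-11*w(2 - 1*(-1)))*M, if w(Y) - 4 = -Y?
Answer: -1936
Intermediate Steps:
w(Y) = 4 - Y
M = 176 (M = 64 - 8*(-2 - 4*3) = 64 - 8*(-2 - 12) = 64 - 8*(-14) = 64 + 112 = 176)
(-11*w(2 - 1*(-1)))*M = -11*(4 - (2 - 1*(-1)))*176 = -11*(4 - (2 + 1))*176 = -11*(4 - 1*3)*176 = -11*(4 - 3)*176 = -11*1*176 = -11*176 = -1936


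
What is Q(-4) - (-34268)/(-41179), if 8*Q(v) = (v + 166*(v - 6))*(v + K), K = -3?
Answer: 59922356/41179 ≈ 1455.2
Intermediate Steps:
Q(v) = (-996 + 167*v)*(-3 + v)/8 (Q(v) = ((v + 166*(v - 6))*(v - 3))/8 = ((v + 166*(-6 + v))*(-3 + v))/8 = ((v + (-996 + 166*v))*(-3 + v))/8 = ((-996 + 167*v)*(-3 + v))/8 = (-996 + 167*v)*(-3 + v)/8)
Q(-4) - (-34268)/(-41179) = (747/2 - 1497/8*(-4) + (167/8)*(-4)²) - (-34268)/(-41179) = (747/2 + 1497/2 + (167/8)*16) - (-34268)*(-1)/41179 = (747/2 + 1497/2 + 334) - 1*34268/41179 = 1456 - 34268/41179 = 59922356/41179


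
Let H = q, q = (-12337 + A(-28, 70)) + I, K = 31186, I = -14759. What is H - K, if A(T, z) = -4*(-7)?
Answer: -58254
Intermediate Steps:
A(T, z) = 28
q = -27068 (q = (-12337 + 28) - 14759 = -12309 - 14759 = -27068)
H = -27068
H - K = -27068 - 1*31186 = -27068 - 31186 = -58254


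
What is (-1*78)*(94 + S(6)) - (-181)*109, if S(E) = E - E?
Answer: 12397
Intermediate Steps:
S(E) = 0
(-1*78)*(94 + S(6)) - (-181)*109 = (-1*78)*(94 + 0) - (-181)*109 = -78*94 - 1*(-19729) = -7332 + 19729 = 12397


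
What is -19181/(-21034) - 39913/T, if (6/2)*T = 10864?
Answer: -1155103871/114256688 ≈ -10.110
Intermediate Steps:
T = 10864/3 (T = (⅓)*10864 = 10864/3 ≈ 3621.3)
-19181/(-21034) - 39913/T = -19181/(-21034) - 39913/10864/3 = -19181*(-1/21034) - 39913*3/10864 = 19181/21034 - 119739/10864 = -1155103871/114256688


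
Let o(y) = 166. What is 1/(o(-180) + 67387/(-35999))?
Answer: 35999/5908447 ≈ 0.0060928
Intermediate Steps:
1/(o(-180) + 67387/(-35999)) = 1/(166 + 67387/(-35999)) = 1/(166 + 67387*(-1/35999)) = 1/(166 - 67387/35999) = 1/(5908447/35999) = 35999/5908447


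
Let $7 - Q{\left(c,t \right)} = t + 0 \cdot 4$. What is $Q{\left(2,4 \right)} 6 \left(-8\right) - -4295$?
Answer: $4151$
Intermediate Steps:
$Q{\left(c,t \right)} = 7 - t$ ($Q{\left(c,t \right)} = 7 - \left(t + 0 \cdot 4\right) = 7 - \left(t + 0\right) = 7 - t$)
$Q{\left(2,4 \right)} 6 \left(-8\right) - -4295 = \left(7 - 4\right) 6 \left(-8\right) - -4295 = \left(7 - 4\right) 6 \left(-8\right) + 4295 = 3 \cdot 6 \left(-8\right) + 4295 = 18 \left(-8\right) + 4295 = -144 + 4295 = 4151$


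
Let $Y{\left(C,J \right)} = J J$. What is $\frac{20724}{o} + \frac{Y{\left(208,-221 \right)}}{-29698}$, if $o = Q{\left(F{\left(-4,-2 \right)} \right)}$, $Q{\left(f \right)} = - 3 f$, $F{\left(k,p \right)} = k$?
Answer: $\frac{51239605}{29698} \approx 1725.4$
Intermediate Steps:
$Y{\left(C,J \right)} = J^{2}$
$o = 12$ ($o = \left(-3\right) \left(-4\right) = 12$)
$\frac{20724}{o} + \frac{Y{\left(208,-221 \right)}}{-29698} = \frac{20724}{12} + \frac{\left(-221\right)^{2}}{-29698} = 20724 \cdot \frac{1}{12} + 48841 \left(- \frac{1}{29698}\right) = 1727 - \frac{48841}{29698} = \frac{51239605}{29698}$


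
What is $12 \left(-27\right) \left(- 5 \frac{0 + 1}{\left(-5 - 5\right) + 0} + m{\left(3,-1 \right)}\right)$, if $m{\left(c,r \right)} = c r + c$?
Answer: $-162$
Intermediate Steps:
$m{\left(c,r \right)} = c + c r$
$12 \left(-27\right) \left(- 5 \frac{0 + 1}{\left(-5 - 5\right) + 0} + m{\left(3,-1 \right)}\right) = 12 \left(-27\right) \left(- 5 \frac{0 + 1}{\left(-5 - 5\right) + 0} + 3 \left(1 - 1\right)\right) = - 324 \left(- 5 \cdot 1 \frac{1}{-10 + 0} + 3 \cdot 0\right) = - 324 \left(- 5 \cdot 1 \frac{1}{-10} + 0\right) = - 324 \left(- 5 \cdot 1 \left(- \frac{1}{10}\right) + 0\right) = - 324 \left(\left(-5\right) \left(- \frac{1}{10}\right) + 0\right) = - 324 \left(\frac{1}{2} + 0\right) = \left(-324\right) \frac{1}{2} = -162$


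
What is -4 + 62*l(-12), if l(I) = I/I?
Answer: 58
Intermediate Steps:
l(I) = 1
-4 + 62*l(-12) = -4 + 62*1 = -4 + 62 = 58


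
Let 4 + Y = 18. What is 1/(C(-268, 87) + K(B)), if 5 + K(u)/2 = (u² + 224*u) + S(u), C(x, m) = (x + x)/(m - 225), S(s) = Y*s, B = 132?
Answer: 69/6739498 ≈ 1.0238e-5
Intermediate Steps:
Y = 14 (Y = -4 + 18 = 14)
S(s) = 14*s
C(x, m) = 2*x/(-225 + m) (C(x, m) = (2*x)/(-225 + m) = 2*x/(-225 + m))
K(u) = -10 + 2*u² + 476*u (K(u) = -10 + 2*((u² + 224*u) + 14*u) = -10 + 2*(u² + 238*u) = -10 + (2*u² + 476*u) = -10 + 2*u² + 476*u)
1/(C(-268, 87) + K(B)) = 1/(2*(-268)/(-225 + 87) + (-10 + 2*132² + 476*132)) = 1/(2*(-268)/(-138) + (-10 + 2*17424 + 62832)) = 1/(2*(-268)*(-1/138) + (-10 + 34848 + 62832)) = 1/(268/69 + 97670) = 1/(6739498/69) = 69/6739498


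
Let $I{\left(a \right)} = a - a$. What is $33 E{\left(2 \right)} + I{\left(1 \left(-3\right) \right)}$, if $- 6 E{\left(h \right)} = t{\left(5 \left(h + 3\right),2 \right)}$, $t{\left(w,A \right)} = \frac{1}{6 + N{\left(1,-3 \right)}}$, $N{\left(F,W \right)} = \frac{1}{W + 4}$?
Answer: $- \frac{11}{14} \approx -0.78571$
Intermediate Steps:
$I{\left(a \right)} = 0$
$N{\left(F,W \right)} = \frac{1}{4 + W}$
$t{\left(w,A \right)} = \frac{1}{7}$ ($t{\left(w,A \right)} = \frac{1}{6 + \frac{1}{4 - 3}} = \frac{1}{6 + 1^{-1}} = \frac{1}{6 + 1} = \frac{1}{7}$)
$E{\left(h \right)} = - \frac{1}{42}$ ($E{\left(h \right)} = \left(- \frac{1}{6}\right) \frac{1}{7} = - \frac{1}{42}$)
$33 E{\left(2 \right)} + I{\left(1 \left(-3\right) \right)} = 33 \left(- \frac{1}{42}\right) + 0 = - \frac{11}{14} + 0 = - \frac{11}{14}$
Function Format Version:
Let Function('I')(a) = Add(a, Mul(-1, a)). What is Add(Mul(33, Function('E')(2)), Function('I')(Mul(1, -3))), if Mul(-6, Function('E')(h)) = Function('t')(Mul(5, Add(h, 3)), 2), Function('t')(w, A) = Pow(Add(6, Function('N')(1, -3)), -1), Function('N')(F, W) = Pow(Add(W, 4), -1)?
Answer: Rational(-11, 14) ≈ -0.78571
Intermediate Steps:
Function('I')(a) = 0
Function('N')(F, W) = Pow(Add(4, W), -1)
Function('t')(w, A) = Rational(1, 7) (Function('t')(w, A) = Pow(Add(6, Pow(Add(4, -3), -1)), -1) = Pow(Add(6, Pow(1, -1)), -1) = Pow(Add(6, 1), -1) = Pow(7, -1) = Rational(1, 7))
Function('E')(h) = Rational(-1, 42) (Function('E')(h) = Mul(Rational(-1, 6), Rational(1, 7)) = Rational(-1, 42))
Add(Mul(33, Function('E')(2)), Function('I')(Mul(1, -3))) = Add(Mul(33, Rational(-1, 42)), 0) = Add(Rational(-11, 14), 0) = Rational(-11, 14)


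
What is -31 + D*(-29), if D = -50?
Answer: 1419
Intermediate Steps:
-31 + D*(-29) = -31 - 50*(-29) = -31 + 1450 = 1419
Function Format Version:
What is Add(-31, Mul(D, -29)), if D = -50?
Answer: 1419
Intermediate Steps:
Add(-31, Mul(D, -29)) = Add(-31, Mul(-50, -29)) = Add(-31, 1450) = 1419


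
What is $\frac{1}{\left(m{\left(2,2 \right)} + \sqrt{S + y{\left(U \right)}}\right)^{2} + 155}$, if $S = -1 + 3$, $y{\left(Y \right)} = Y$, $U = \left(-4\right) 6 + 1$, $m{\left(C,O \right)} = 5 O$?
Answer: $\frac{39}{10526} - \frac{5 i \sqrt{21}}{15789} \approx 0.0037051 - 0.0014512 i$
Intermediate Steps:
$U = -23$ ($U = -24 + 1 = -23$)
$S = 2$
$\frac{1}{\left(m{\left(2,2 \right)} + \sqrt{S + y{\left(U \right)}}\right)^{2} + 155} = \frac{1}{\left(5 \cdot 2 + \sqrt{2 - 23}\right)^{2} + 155} = \frac{1}{\left(10 + \sqrt{-21}\right)^{2} + 155} = \frac{1}{\left(10 + i \sqrt{21}\right)^{2} + 155} = \frac{1}{155 + \left(10 + i \sqrt{21}\right)^{2}}$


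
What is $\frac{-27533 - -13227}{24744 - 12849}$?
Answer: $- \frac{14306}{11895} \approx -1.2027$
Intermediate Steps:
$\frac{-27533 - -13227}{24744 - 12849} = \frac{-27533 + \left(-6508 + 19735\right)}{11895} = \left(-27533 + 13227\right) \frac{1}{11895} = \left(-14306\right) \frac{1}{11895} = - \frac{14306}{11895}$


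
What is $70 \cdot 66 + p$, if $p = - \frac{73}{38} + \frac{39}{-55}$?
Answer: $\frac{9650303}{2090} \approx 4617.4$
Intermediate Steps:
$p = - \frac{5497}{2090}$ ($p = \left(-73\right) \frac{1}{38} + 39 \left(- \frac{1}{55}\right) = - \frac{73}{38} - \frac{39}{55} = - \frac{5497}{2090} \approx -2.6301$)
$70 \cdot 66 + p = 70 \cdot 66 - \frac{5497}{2090} = 4620 - \frac{5497}{2090} = \frac{9650303}{2090}$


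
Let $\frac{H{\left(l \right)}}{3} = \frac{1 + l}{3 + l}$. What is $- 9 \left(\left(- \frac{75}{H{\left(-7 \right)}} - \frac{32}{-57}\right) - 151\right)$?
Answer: $\frac{28575}{19} \approx 1503.9$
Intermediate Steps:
$H{\left(l \right)} = \frac{3 \left(1 + l\right)}{3 + l}$ ($H{\left(l \right)} = 3 \frac{1 + l}{3 + l} = \frac{3 \left(1 + l\right)}{3 + l}$)
$- 9 \left(\left(- \frac{75}{H{\left(-7 \right)}} - \frac{32}{-57}\right) - 151\right) = - 9 \left(\left(- \frac{75}{3 \frac{1}{3 - 7} \left(1 - 7\right)} - \frac{32}{-57}\right) - 151\right) = - 9 \left(\left(- \frac{75}{3 \frac{1}{-4} \left(-6\right)} - - \frac{32}{57}\right) - 151\right) = - 9 \left(\left(- \frac{75}{3 \left(- \frac{1}{4}\right) \left(-6\right)} + \frac{32}{57}\right) - 151\right) = - 9 \left(\left(- \frac{75}{\frac{9}{2}} + \frac{32}{57}\right) - 151\right) = - 9 \left(\left(\left(-75\right) \frac{2}{9} + \frac{32}{57}\right) - 151\right) = - 9 \left(\left(- \frac{50}{3} + \frac{32}{57}\right) - 151\right) = - 9 \left(- \frac{306}{19} - 151\right) = \left(-9\right) \left(- \frac{3175}{19}\right) = \frac{28575}{19}$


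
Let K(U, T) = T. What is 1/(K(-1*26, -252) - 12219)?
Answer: -1/12471 ≈ -8.0186e-5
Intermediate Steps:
1/(K(-1*26, -252) - 12219) = 1/(-252 - 12219) = 1/(-12471) = -1/12471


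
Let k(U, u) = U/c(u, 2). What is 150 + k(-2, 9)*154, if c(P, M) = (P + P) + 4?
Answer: 136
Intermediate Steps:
c(P, M) = 4 + 2*P (c(P, M) = 2*P + 4 = 4 + 2*P)
k(U, u) = U/(4 + 2*u)
150 + k(-2, 9)*154 = 150 + ((1/2)*(-2)/(2 + 9))*154 = 150 + ((1/2)*(-2)/11)*154 = 150 + ((1/2)*(-2)*(1/11))*154 = 150 - 1/11*154 = 150 - 14 = 136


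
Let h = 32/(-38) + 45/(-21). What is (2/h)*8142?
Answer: -2165772/397 ≈ -5455.3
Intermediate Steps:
h = -397/133 (h = 32*(-1/38) + 45*(-1/21) = -16/19 - 15/7 = -397/133 ≈ -2.9850)
(2/h)*8142 = (2/(-397/133))*8142 = (2*(-133/397))*8142 = -266/397*8142 = -2165772/397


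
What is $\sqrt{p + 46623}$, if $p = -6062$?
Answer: $\sqrt{40561} \approx 201.4$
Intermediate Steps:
$\sqrt{p + 46623} = \sqrt{-6062 + 46623} = \sqrt{40561}$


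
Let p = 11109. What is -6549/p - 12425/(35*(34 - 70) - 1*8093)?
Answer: 25592176/34634159 ≈ 0.73893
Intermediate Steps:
-6549/p - 12425/(35*(34 - 70) - 1*8093) = -6549/11109 - 12425/(35*(34 - 70) - 1*8093) = -6549*1/11109 - 12425/(35*(-36) - 8093) = -2183/3703 - 12425/(-1260 - 8093) = -2183/3703 - 12425/(-9353) = -2183/3703 - 12425*(-1/9353) = -2183/3703 + 12425/9353 = 25592176/34634159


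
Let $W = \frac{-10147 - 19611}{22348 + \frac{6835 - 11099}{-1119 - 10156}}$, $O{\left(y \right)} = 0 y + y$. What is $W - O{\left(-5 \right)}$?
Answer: $\frac{11272785}{3072902} \approx 3.6684$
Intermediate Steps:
$O{\left(y \right)} = y$ ($O{\left(y \right)} = 0 + y = y$)
$W = - \frac{4091725}{3072902}$ ($W = - \frac{29758}{22348 - \frac{4264}{-11275}} = - \frac{29758}{22348 - - \frac{104}{275}} = - \frac{29758}{22348 + \frac{104}{275}} = - \frac{29758}{\frac{6145804}{275}} = \left(-29758\right) \frac{275}{6145804} = - \frac{4091725}{3072902} \approx -1.3316$)
$W - O{\left(-5 \right)} = - \frac{4091725}{3072902} - -5 = - \frac{4091725}{3072902} + 5 = \frac{11272785}{3072902}$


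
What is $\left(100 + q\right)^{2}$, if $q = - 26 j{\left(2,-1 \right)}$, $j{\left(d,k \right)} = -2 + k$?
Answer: $31684$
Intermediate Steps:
$q = 78$ ($q = - 26 \left(-2 - 1\right) = \left(-26\right) \left(-3\right) = 78$)
$\left(100 + q\right)^{2} = \left(100 + 78\right)^{2} = 178^{2} = 31684$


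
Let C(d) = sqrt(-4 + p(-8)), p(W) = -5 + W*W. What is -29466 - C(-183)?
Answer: -29466 - sqrt(55) ≈ -29473.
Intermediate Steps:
p(W) = -5 + W**2
C(d) = sqrt(55) (C(d) = sqrt(-4 + (-5 + (-8)**2)) = sqrt(-4 + (-5 + 64)) = sqrt(-4 + 59) = sqrt(55))
-29466 - C(-183) = -29466 - sqrt(55)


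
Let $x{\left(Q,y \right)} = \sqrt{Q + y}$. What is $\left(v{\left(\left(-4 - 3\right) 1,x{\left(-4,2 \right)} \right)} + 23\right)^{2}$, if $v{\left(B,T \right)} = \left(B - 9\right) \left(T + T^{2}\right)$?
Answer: $2513 - 1760 i \sqrt{2} \approx 2513.0 - 2489.0 i$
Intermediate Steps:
$v{\left(B,T \right)} = \left(-9 + B\right) \left(T + T^{2}\right)$
$\left(v{\left(\left(-4 - 3\right) 1,x{\left(-4,2 \right)} \right)} + 23\right)^{2} = \left(\sqrt{-4 + 2} \left(-9 + \left(-4 - 3\right) 1 - 9 \sqrt{-4 + 2} + \left(-4 - 3\right) 1 \sqrt{-4 + 2}\right) + 23\right)^{2} = \left(\sqrt{-2} \left(-9 - 7 - 9 \sqrt{-2} + \left(-7\right) 1 \sqrt{-2}\right) + 23\right)^{2} = \left(i \sqrt{2} \left(-9 - 7 - 9 i \sqrt{2} - 7 i \sqrt{2}\right) + 23\right)^{2} = \left(i \sqrt{2} \left(-16 - 16 i \sqrt{2}\right) + 23\right)^{2} = \left(23 + i \sqrt{2} \left(-16 - 16 i \sqrt{2}\right)\right)^{2}$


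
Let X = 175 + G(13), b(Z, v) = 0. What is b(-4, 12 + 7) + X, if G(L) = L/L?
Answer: 176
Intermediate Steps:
G(L) = 1
X = 176 (X = 175 + 1 = 176)
b(-4, 12 + 7) + X = 0 + 176 = 176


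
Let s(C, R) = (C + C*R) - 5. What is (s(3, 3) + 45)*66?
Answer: 3432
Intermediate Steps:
s(C, R) = -5 + C + C*R
(s(3, 3) + 45)*66 = ((-5 + 3 + 3*3) + 45)*66 = ((-5 + 3 + 9) + 45)*66 = (7 + 45)*66 = 52*66 = 3432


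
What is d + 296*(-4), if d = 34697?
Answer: 33513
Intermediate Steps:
d + 296*(-4) = 34697 + 296*(-4) = 34697 - 1184 = 33513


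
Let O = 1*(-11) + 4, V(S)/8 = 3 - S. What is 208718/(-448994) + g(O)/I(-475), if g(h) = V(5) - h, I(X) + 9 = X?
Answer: -48489283/108656548 ≈ -0.44626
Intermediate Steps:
I(X) = -9 + X
V(S) = 24 - 8*S (V(S) = 8*(3 - S) = 24 - 8*S)
O = -7 (O = -11 + 4 = -7)
g(h) = -16 - h (g(h) = (24 - 8*5) - h = (24 - 40) - h = -16 - h)
208718/(-448994) + g(O)/I(-475) = 208718/(-448994) + (-16 - 1*(-7))/(-9 - 475) = 208718*(-1/448994) + (-16 + 7)/(-484) = -104359/224497 - 9*(-1/484) = -104359/224497 + 9/484 = -48489283/108656548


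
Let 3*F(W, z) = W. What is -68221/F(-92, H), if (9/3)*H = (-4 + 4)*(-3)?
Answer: 204663/92 ≈ 2224.6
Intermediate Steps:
H = 0 (H = ((-4 + 4)*(-3))/3 = (0*(-3))/3 = (⅓)*0 = 0)
F(W, z) = W/3
-68221/F(-92, H) = -68221/((⅓)*(-92)) = -68221/(-92/3) = -68221*(-3/92) = 204663/92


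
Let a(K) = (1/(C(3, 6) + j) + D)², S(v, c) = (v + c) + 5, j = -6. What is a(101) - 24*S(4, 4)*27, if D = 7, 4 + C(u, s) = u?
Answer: -410472/49 ≈ -8377.0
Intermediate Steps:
C(u, s) = -4 + u
S(v, c) = 5 + c + v (S(v, c) = (c + v) + 5 = 5 + c + v)
a(K) = 2304/49 (a(K) = (1/((-4 + 3) - 6) + 7)² = (1/(-1 - 6) + 7)² = (1/(-7) + 7)² = (-⅐ + 7)² = (48/7)² = 2304/49)
a(101) - 24*S(4, 4)*27 = 2304/49 - 24*(5 + 4 + 4)*27 = 2304/49 - 24*13*27 = 2304/49 - 312*27 = 2304/49 - 1*8424 = 2304/49 - 8424 = -410472/49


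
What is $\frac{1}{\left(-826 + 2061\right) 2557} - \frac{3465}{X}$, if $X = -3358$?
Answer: $\frac{10942109533}{10604211410} \approx 1.0319$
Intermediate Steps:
$\frac{1}{\left(-826 + 2061\right) 2557} - \frac{3465}{X} = \frac{1}{\left(-826 + 2061\right) 2557} - \frac{3465}{-3358} = \frac{1}{1235} \cdot \frac{1}{2557} - - \frac{3465}{3358} = \frac{1}{1235} \cdot \frac{1}{2557} + \frac{3465}{3358} = \frac{1}{3157895} + \frac{3465}{3358} = \frac{10942109533}{10604211410}$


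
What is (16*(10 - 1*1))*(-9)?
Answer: -1296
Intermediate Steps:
(16*(10 - 1*1))*(-9) = (16*(10 - 1))*(-9) = (16*9)*(-9) = 144*(-9) = -1296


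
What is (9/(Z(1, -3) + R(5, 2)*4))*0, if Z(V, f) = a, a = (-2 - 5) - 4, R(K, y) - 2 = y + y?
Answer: 0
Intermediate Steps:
R(K, y) = 2 + 2*y (R(K, y) = 2 + (y + y) = 2 + 2*y)
a = -11 (a = -7 - 4 = -11)
Z(V, f) = -11
(9/(Z(1, -3) + R(5, 2)*4))*0 = (9/(-11 + (2 + 2*2)*4))*0 = (9/(-11 + (2 + 4)*4))*0 = (9/(-11 + 6*4))*0 = (9/(-11 + 24))*0 = (9/13)*0 = 0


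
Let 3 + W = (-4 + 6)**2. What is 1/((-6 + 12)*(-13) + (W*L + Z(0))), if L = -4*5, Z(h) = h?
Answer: -1/98 ≈ -0.010204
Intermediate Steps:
W = 1 (W = -3 + (-4 + 6)**2 = -3 + 2**2 = -3 + 4 = 1)
L = -20
1/((-6 + 12)*(-13) + (W*L + Z(0))) = 1/((-6 + 12)*(-13) + (1*(-20) + 0)) = 1/(6*(-13) + (-20 + 0)) = 1/(-78 - 20) = 1/(-98) = -1/98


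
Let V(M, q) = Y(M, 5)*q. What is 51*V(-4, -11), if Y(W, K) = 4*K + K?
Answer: -14025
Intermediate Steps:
Y(W, K) = 5*K
V(M, q) = 25*q (V(M, q) = (5*5)*q = 25*q)
51*V(-4, -11) = 51*(25*(-11)) = 51*(-275) = -14025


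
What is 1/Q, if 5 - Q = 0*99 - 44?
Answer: 1/49 ≈ 0.020408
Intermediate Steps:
Q = 49 (Q = 5 - (0*99 - 44) = 5 - (0 - 44) = 5 - 1*(-44) = 5 + 44 = 49)
1/Q = 1/49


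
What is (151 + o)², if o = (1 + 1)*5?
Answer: 25921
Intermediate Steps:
o = 10 (o = 2*5 = 10)
(151 + o)² = (151 + 10)² = 161² = 25921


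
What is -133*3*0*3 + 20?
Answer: 20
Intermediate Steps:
-133*3*0*3 + 20 = -0*3 + 20 = -133*0 + 20 = 0 + 20 = 20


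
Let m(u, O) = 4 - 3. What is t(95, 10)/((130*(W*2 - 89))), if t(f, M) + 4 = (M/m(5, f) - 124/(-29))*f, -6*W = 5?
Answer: -58821/512720 ≈ -0.11472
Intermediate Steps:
W = -⅚ (W = -⅙*5 = -⅚ ≈ -0.83333)
m(u, O) = 1
t(f, M) = -4 + f*(124/29 + M) (t(f, M) = -4 + (M/1 - 124/(-29))*f = -4 + (M*1 - 124*(-1/29))*f = -4 + (M + 124/29)*f = -4 + (124/29 + M)*f = -4 + f*(124/29 + M))
t(95, 10)/((130*(W*2 - 89))) = (-4 + (124/29)*95 + 10*95)/((130*(-⅚*2 - 89))) = (-4 + 11780/29 + 950)/((130*(-5/3 - 89))) = 39214/(29*((130*(-272/3)))) = 39214/(29*(-35360/3)) = (39214/29)*(-3/35360) = -58821/512720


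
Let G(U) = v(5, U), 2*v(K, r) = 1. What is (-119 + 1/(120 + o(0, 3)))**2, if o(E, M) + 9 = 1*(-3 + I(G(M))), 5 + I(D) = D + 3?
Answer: 642369025/45369 ≈ 14159.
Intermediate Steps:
v(K, r) = 1/2 (v(K, r) = (1/2)*1 = 1/2)
G(U) = 1/2
I(D) = -2 + D (I(D) = -5 + (D + 3) = -5 + (3 + D) = -2 + D)
o(E, M) = -27/2 (o(E, M) = -9 + 1*(-3 + (-2 + 1/2)) = -9 + 1*(-3 - 3/2) = -9 + 1*(-9/2) = -9 - 9/2 = -27/2)
(-119 + 1/(120 + o(0, 3)))**2 = (-119 + 1/(120 - 27/2))**2 = (-119 + 1/(213/2))**2 = (-119 + 2/213)**2 = (-25345/213)**2 = 642369025/45369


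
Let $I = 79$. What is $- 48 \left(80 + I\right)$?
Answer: $-7632$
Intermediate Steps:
$- 48 \left(80 + I\right) = - 48 \left(80 + 79\right) = \left(-48\right) 159 = -7632$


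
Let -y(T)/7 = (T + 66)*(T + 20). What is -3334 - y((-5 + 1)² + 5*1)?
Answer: 21635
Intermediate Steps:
y(T) = -7*(20 + T)*(66 + T) (y(T) = -7*(T + 66)*(T + 20) = -7*(66 + T)*(20 + T) = -7*(20 + T)*(66 + T))
-3334 - y((-5 + 1)² + 5*1) = -3334 - (-9240 - 602*((-5 + 1)² + 5*1) - 7*((-5 + 1)² + 5*1)²) = -3334 - (-9240 - 602*((-4)² + 5) - 7*((-4)² + 5)²) = -3334 - (-9240 - 602*(16 + 5) - 7*(16 + 5)²) = -3334 - (-9240 - 602*21 - 7*21²) = -3334 - (-9240 - 12642 - 7*441) = -3334 - (-9240 - 12642 - 3087) = -3334 - 1*(-24969) = -3334 + 24969 = 21635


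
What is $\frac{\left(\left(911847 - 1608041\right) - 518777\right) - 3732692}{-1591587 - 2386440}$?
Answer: $\frac{1649221}{1326009} \approx 1.2437$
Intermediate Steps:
$\frac{\left(\left(911847 - 1608041\right) - 518777\right) - 3732692}{-1591587 - 2386440} = \frac{\left(-696194 - 518777\right) - 3732692}{-3978027} = \left(-1214971 - 3732692\right) \left(- \frac{1}{3978027}\right) = \left(-4947663\right) \left(- \frac{1}{3978027}\right) = \frac{1649221}{1326009}$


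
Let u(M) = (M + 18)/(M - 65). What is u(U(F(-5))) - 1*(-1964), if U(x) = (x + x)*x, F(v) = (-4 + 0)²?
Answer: 878438/447 ≈ 1965.2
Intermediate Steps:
F(v) = 16 (F(v) = (-4)² = 16)
U(x) = 2*x² (U(x) = (2*x)*x = 2*x²)
u(M) = (18 + M)/(-65 + M)
u(U(F(-5))) - 1*(-1964) = (18 + 2*16²)/(-65 + 2*16²) - 1*(-1964) = (18 + 2*256)/(-65 + 2*256) + 1964 = (18 + 512)/(-65 + 512) + 1964 = 530/447 + 1964 = 878438/447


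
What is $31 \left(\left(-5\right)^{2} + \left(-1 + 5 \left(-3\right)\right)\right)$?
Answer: $279$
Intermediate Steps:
$31 \left(\left(-5\right)^{2} + \left(-1 + 5 \left(-3\right)\right)\right) = 31 \left(25 - 16\right) = 31 \cdot 9 = 279$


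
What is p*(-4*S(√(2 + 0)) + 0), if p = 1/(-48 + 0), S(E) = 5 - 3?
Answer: ⅙ ≈ 0.16667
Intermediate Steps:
S(E) = 2
p = -1/48 (p = 1/(-48) = -1/48 ≈ -0.020833)
p*(-4*S(√(2 + 0)) + 0) = -(-4*2 + 0)/48 = -(-8 + 0)/48 = -1/48*(-8) = ⅙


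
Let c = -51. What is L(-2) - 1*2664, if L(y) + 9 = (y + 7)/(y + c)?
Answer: -141674/53 ≈ -2673.1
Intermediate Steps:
L(y) = -9 + (7 + y)/(-51 + y) (L(y) = -9 + (y + 7)/(y - 51) = -9 + (7 + y)/(-51 + y))
L(-2) - 1*2664 = 2*(233 - 4*(-2))/(-51 - 2) - 1*2664 = 2*(233 + 8)/(-53) - 2664 = 2*(-1/53)*241 - 2664 = -482/53 - 2664 = -141674/53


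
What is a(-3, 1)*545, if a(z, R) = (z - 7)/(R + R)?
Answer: -2725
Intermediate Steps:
a(z, R) = (-7 + z)/(2*R) (a(z, R) = (-7 + z)/((2*R)) = (-7 + z)*(1/(2*R)) = (-7 + z)/(2*R))
a(-3, 1)*545 = ((½)*(-7 - 3)/1)*545 = ((½)*1*(-10))*545 = -5*545 = -2725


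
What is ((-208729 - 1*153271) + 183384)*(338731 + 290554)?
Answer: -112400369560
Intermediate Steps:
((-208729 - 1*153271) + 183384)*(338731 + 290554) = ((-208729 - 153271) + 183384)*629285 = (-362000 + 183384)*629285 = -178616*629285 = -112400369560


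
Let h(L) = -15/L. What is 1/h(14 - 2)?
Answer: -⅘ ≈ -0.80000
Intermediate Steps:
1/h(14 - 2) = 1/(-15/(14 - 2)) = 1/(-15/12) = 1/(-15*1/12) = 1/(-5/4) = -⅘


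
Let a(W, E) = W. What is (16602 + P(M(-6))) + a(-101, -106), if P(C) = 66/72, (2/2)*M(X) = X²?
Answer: 198023/12 ≈ 16502.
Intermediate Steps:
M(X) = X²
P(C) = 11/12 (P(C) = 66*(1/72) = 11/12)
(16602 + P(M(-6))) + a(-101, -106) = (16602 + 11/12) - 101 = 199235/12 - 101 = 198023/12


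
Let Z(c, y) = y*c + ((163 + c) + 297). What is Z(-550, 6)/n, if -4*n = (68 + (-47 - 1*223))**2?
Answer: 3390/10201 ≈ 0.33232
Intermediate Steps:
Z(c, y) = 460 + c + c*y (Z(c, y) = c*y + (460 + c) = 460 + c + c*y)
n = -10201 (n = -(68 + (-47 - 1*223))**2/4 = -(68 + (-47 - 223))**2/4 = -(68 - 270)**2/4 = -1/4*(-202)**2 = -1/4*40804 = -10201)
Z(-550, 6)/n = (460 - 550 - 550*6)/(-10201) = (460 - 550 - 3300)*(-1/10201) = -3390*(-1/10201) = 3390/10201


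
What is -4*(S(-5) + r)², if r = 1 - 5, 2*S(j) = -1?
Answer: -81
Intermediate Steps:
S(j) = -½ (S(j) = (½)*(-1) = -½)
r = -4
-4*(S(-5) + r)² = -4*(-½ - 4)² = -4*(-9/2)² = -4*81/4 = -81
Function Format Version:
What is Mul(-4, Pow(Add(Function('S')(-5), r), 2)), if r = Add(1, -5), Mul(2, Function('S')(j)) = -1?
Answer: -81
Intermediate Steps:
Function('S')(j) = Rational(-1, 2) (Function('S')(j) = Mul(Rational(1, 2), -1) = Rational(-1, 2))
r = -4
Mul(-4, Pow(Add(Function('S')(-5), r), 2)) = Mul(-4, Pow(Add(Rational(-1, 2), -4), 2)) = Mul(-4, Pow(Rational(-9, 2), 2)) = Mul(-4, Rational(81, 4)) = -81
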